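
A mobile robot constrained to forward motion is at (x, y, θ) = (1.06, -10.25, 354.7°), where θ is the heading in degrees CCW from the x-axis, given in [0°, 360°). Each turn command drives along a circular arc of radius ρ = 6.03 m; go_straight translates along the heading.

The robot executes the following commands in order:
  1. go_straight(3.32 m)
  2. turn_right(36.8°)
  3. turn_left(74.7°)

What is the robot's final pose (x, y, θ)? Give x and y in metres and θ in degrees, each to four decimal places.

(15.1429, -12.6926, 32.6000°)

set_pose: (x, y, θ) = (1.0600, -10.2500, 354.7000°), ρ = 6.03
go_straight(3.32): x += 3.32·cos θ, y += 3.32·sin θ → (4.3658, -10.5567, 354.7000°)
turn_right(36.8°): centre at ρ to the right, rotate −36.8° → (7.8515, -12.0868, 317.9000°)
turn_left(74.7°): centre at ρ to the left, rotate +74.7° → (15.1429, -12.6926, 392.6000° ≡ 32.6000°)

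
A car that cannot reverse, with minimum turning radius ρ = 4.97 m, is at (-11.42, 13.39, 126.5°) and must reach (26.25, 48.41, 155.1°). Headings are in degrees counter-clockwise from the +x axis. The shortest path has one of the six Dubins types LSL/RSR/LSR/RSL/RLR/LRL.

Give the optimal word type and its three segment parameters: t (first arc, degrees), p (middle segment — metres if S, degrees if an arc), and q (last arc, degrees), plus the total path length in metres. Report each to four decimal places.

Let ψ = atan2(Δy, Δx) = atan2(35.02, 37.67) = 42.9121° be the start→goal bearing.
Normalize: d = |goal − start| / ρ = 51.433737/4.97 = 10.348840, α = (θ_start − ψ) mod 360° = 83.5879° = 1.458883 rad, β = (θ_goal − ψ) mod 360° = 112.1879° = 1.958048 rad.
Common terms: sin α = 0.993744, cos α = 0.111679, sin β = 0.925951, cos β = -0.377645, cos(α−β) = 0.877983, d² = 107.098498. Work in radians in the unit-radius frame; every candidate has L = ρ·(t + p + q).
LSL: p² = 2 + d² − 2cos(α−β) + 2d(sin α − sin β) = 108.745704; p = √p² = 10.428121; φ = atan2(cos β − cos α, d + sin α − sin β) = -0.046941 rad; t = (φ − α) mod 2π = 4.777361 rad, q = (β − φ) mod 2π = 2.004988 rad → L = 4.97·(4.777361 + 10.428121 + 2.004988) = 4.97·17.210470 = 85.536037 m
RSR: p² = 2 + d² − 2cos(α−β) + 2d(sin β − sin α) = 105.939361; p = √p² = 10.292685; φ = atan2(cos α − cos β, d − sin α + sin β) = 0.047559 rad; t = (α − φ) mod 2π = 1.411325 rad, q = (φ − β) mod 2π = 4.372697 rad → L = 4.97·(1.411325 + 10.292685 + 4.372697) = 4.97·16.076706 = 79.901229 m
LSR: p² = d² − 2 + 2cos(α−β) + 2d(sin α + sin β) = 146.587697; p = √p² = 12.107341; φ = atan2(−cos α − cos β, d + sin α + sin β) − atan2(−2, p) = 0.185386 rad; t = (φ − α) mod 2π = 5.009688 rad, q = (φ − β) mod 2π = 4.510524 rad → L = 4.97·(5.009688 + 12.107341 + 4.510524) = 4.97·21.627552 = 107.488934 m
RSL: p² = d² − 2 + 2cos(α−β) − 2d(sin α + sin β) = 67.121232; p = √p² = 8.192755; φ = atan2(cos α + cos β, d − sin α − sin β) − atan2(2, p) = -0.270978 rad; t = (α − φ) mod 2π = 1.729861 rad, q = (β − φ) mod 2π = 2.229025 rad → L = 4.97·(1.729861 + 8.192755 + 2.229025) = 4.97·12.151641 = 60.393657 m
RLR: c = (6 − d² + 2cos(α−β) + 2d(sin α − sin β))/8 = -12.242420, |c| > 1 → infeasible
LRL: c = (6 − d² + 2cos(α−β) − 2d(sin α − sin β))/8 = -12.593213, |c| > 1 → infeasible
Shortest: RSL with L = 60.393657 m ≈ 60.3937 m
Convert RSL to answer units (arcs ×180/π): t = 1.729861·180/π = 99.1137°, p = ρ·p = 4.97·8.192755 = 40.7180 m, q = 2.229025·180/π = 127.7137°, L = 60.3937 m.

RSL: t = 99.1137°, p = 40.7180 m, q = 127.7137°, L = 60.3937 m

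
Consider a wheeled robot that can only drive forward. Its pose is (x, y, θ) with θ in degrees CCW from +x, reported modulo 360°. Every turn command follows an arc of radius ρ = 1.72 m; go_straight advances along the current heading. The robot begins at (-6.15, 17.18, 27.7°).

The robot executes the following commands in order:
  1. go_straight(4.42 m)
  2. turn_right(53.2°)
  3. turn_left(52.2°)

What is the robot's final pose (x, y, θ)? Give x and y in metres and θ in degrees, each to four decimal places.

(0.8168, 19.2800, 26.7000°)

set_pose: (x, y, θ) = (-6.1500, 17.1800, 27.7000°), ρ = 1.72
go_straight(4.42): x += 4.42·cos θ, y += 4.42·sin θ → (-2.2366, 19.2346, 27.7000°)
turn_right(53.2°): centre at ρ to the right, rotate −53.2° → (-0.6966, 19.2642, -25.5000° ≡ 334.5000°)
turn_left(52.2°): centre at ρ to the left, rotate +52.2° → (0.8168, 19.2800, 386.7000° ≡ 26.7000°)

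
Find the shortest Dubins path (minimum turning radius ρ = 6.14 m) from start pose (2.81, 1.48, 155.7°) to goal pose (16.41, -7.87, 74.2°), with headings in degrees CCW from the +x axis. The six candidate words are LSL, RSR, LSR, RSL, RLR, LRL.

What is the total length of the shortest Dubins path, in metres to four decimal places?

Let ψ = atan2(Δy, Δx) = atan2(-9.35, 13.60) = -34.5085° be the start→goal bearing.
Normalize: d = |goal − start| / ρ = 16.504015/6.14 = 2.687950, α = (θ_start − ψ) mod 360° = 190.2085° = 3.319765 rad, β = (θ_goal − ψ) mod 360° = 108.7085° = 1.897322 rad.
Common terms: sin α = -0.177231, cos α = -0.984169, sin β = 0.947163, cos β = -0.320754, cos(α−β) = 0.147809, d² = 7.225077. Work in radians in the unit-radius frame; every candidate has L = ρ·(t + p + q).
LSL: p² = 2 + d² − 2cos(α−β) + 2d(sin α − sin β) = 2.884829; p = √p² = 1.698478; φ = atan2(cos β − cos α, d + sin α − sin β) = 0.401277 rad; t = (φ − α) mod 2π = 3.364697 rad, q = (β − φ) mod 2π = 1.496045 rad → L = 6.14·(3.364697 + 1.698478 + 1.496045) = 6.14·6.559220 = 40.273613 m
RSR: p² = 2 + d² − 2cos(α−β) + 2d(sin β − sin α) = 14.974087; p = √p² = 3.869636; φ = atan2(cos α − cos β, d − sin α + sin β) = -0.172292 rad; t = (α − φ) mod 2π = 3.492057 rad, q = (φ − β) mod 2π = 4.213571 rad → L = 6.14·(3.492057 + 3.869636 + 4.213571) = 6.14·11.575265 = 71.072128 m
LSR: p² = d² − 2 + 2cos(α−β) + 2d(sin α + sin β) = 9.659770; p = √p² = 3.108017; φ = atan2(−cos α − cos β, d + sin α + sin β) − atan2(−2, p) = 0.932643 rad; t = (φ − α) mod 2π = 3.896063 rad, q = (φ − β) mod 2π = 5.318506 rad → L = 6.14·(3.896063 + 3.108017 + 5.318506) = 6.14·12.322586 = 75.660681 m
RSL: p² = d² − 2 + 2cos(α−β) − 2d(sin α + sin β) = 1.381621; p = √p² = 1.175424; φ = atan2(cos α + cos β, d − sin α − sin β) − atan2(2, p) = -1.636877 rad; t = (α − φ) mod 2π = 4.956642 rad, q = (β − φ) mod 2π = 3.534199 rad → L = 6.14·(4.956642 + 1.175424 + 3.534199) = 6.14·9.666264 = 59.350861 m
RLR: c = (6 − d² + 2cos(α−β) + 2d(sin α − sin β))/8 = -0.871761; p = 2π − arccos c = 3.653604 rad; φ = atan2(cos α − cos β, d − sin α + sin β) = -0.172292 rad; t = (α − φ + p/2) mod 2π = 5.318859 rad, q = (α − β − t + p) mod 2π = 6.040373 rad → L = 6.14·(5.318859 + 3.653604 + 6.040373) = 6.14·15.012837 = 92.178818 m
LRL: c = (6 − d² + 2cos(α−β) − 2d(sin α − sin β))/8 = 0.639396; p = 2π − arccos c = 5.406102 rad; φ = atan2(cos β − cos α, d + sin α − sin β) = 0.401277 rad; t = (φ − α + p/2) mod 2π = 6.067748 rad, q = (β − α − t + p) mod 2π = 4.199096 rad → L = 6.14·(6.067748 + 5.406102 + 4.199096) = 6.14·15.672946 = 96.231887 m
Shortest: LSL with L = 40.273613 m ≈ 40.2736 m

40.2736 m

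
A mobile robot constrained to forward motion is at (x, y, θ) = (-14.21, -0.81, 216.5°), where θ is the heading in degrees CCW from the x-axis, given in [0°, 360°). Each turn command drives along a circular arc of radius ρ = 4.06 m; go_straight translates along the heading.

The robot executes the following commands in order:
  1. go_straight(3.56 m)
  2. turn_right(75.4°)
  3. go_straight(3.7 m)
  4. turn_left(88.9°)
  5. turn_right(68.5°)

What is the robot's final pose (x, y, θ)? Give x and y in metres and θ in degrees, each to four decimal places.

set_pose: (x, y, θ) = (-14.2100, -0.8100, 216.5000°), ρ = 4.06
go_straight(3.56): x += 3.56·cos θ, y += 3.56·sin θ → (-17.0717, -2.9276, 216.5000°)
turn_right(75.4°): centre at ρ to the right, rotate −75.4° → (-22.0362, -2.8236, 141.1000°)
go_straight(3.7): x += 3.7·cos θ, y += 3.7·sin θ → (-24.9157, -0.5001, 141.1000°)
turn_left(88.9°): centre at ρ to the left, rotate +88.9° → (-30.5754, -1.0501, 230.0000°)
turn_right(68.5°): centre at ρ to the right, rotate −68.5° → (-34.9738, -2.2905, 161.5000°)

(-34.9738, -2.2905, 161.5000°)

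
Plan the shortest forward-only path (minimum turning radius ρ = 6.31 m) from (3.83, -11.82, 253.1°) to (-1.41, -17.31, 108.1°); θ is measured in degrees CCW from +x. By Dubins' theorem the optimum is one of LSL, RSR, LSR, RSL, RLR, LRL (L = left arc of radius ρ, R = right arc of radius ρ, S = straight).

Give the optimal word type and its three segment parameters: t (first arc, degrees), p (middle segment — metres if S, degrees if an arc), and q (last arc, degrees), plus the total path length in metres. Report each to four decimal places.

LRL: t = 78.8793°, p = 267.9408°, q = 44.0615°, L = 43.0479 m

Let ψ = atan2(Δy, Δx) = atan2(-5.49, -5.24) = -133.6653° be the start→goal bearing.
Normalize: d = |goal − start| / ρ = 7.589315/6.31 = 1.202744, α = (θ_start − ψ) mod 360° = 26.7653° = 0.467143 rad, β = (θ_goal − ψ) mod 360° = 241.7653° = 4.219600 rad.
Common terms: sin α = 0.450337, cos α = 0.892859, sin β = -0.881017, cos β = -0.473084, cos(α−β) = -0.819152, d² = 1.446593. Work in radians in the unit-radius frame; every candidate has L = ρ·(t + p + q).
LSL: p² = 2 + d² − 2cos(α−β) + 2d(sin α − sin β) = 8.287453; p = √p² = 2.878794; φ = atan2(cos β − cos α, d + sin α − sin β) = -0.494378 rad; t = (φ − α) mod 2π = 5.321664 rad, q = (β − φ) mod 2π = 4.713979 rad → L = 6.31·(5.321664 + 2.878794 + 4.713979) = 6.31·12.914437 = 81.490097 m
RSR: p² = 2 + d² − 2cos(α−β) + 2d(sin β − sin α) = 1.882341; p = √p² = 1.371984; φ = atan2(cos α − cos β, d − sin α + sin β) = 1.664674 rad; t = (α − φ) mod 2π = 5.085654 rad, q = (φ − β) mod 2π = 3.728259 rad → L = 6.31·(5.085654 + 1.371984 + 3.728259) = 6.31·10.185897 = 64.273011 m
LSR: p² = d² − 2 + 2cos(α−β) + 2d(sin α + sin β) = -3.227707 < 0 → infeasible
RSL: p² = d² − 2 + 2cos(α−β) − 2d(sin α + sin β) = -1.155715 < 0 → infeasible
RLR: c = (6 − d² + 2cos(α−β) + 2d(sin α − sin β))/8 = 0.764707; p = 2π − arccos c = 5.582976 rad; φ = atan2(cos α − cos β, d − sin α + sin β) = 1.664674 rad; t = (α − φ + p/2) mod 2π = 1.593956 rad, q = (α − β − t + p) mod 2π = 0.236562 rad → L = 6.31·(1.593956 + 5.582976 + 0.236562) = 6.31·7.413494 = 46.779148 m
LRL: c = (6 − d² + 2cos(α−β) − 2d(sin α − sin β))/8 = -0.035932; p = 2π − arccos c = 4.676450 rad; φ = atan2(cos β − cos α, d + sin α − sin β) = -0.494378 rad; t = (φ − α + p/2) mod 2π = 1.376704 rad, q = (β − α − t + p) mod 2π = 0.769018 rad → L = 6.31·(1.376704 + 4.676450 + 0.769018) = 6.31·6.822172 = 43.047904 m
Shortest: LRL with L = 43.047904 m ≈ 43.0479 m
Convert LRL to answer units (arcs ×180/π): t = 1.376704·180/π = 78.8793°, p = 4.676450·180/π = 267.9408°, q = 0.769018·180/π = 44.0615°, L = 43.0479 m.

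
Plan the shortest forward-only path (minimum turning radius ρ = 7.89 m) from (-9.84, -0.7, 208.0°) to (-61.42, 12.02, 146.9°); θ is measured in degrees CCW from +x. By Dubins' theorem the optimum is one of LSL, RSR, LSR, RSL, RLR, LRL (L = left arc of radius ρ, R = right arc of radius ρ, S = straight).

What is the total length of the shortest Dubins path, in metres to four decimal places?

Let ψ = atan2(Δy, Δx) = atan2(12.72, -51.58) = 166.1469° be the start→goal bearing.
Normalize: d = |goal − start| / ρ = 53.125275/7.89 = 6.733241, α = (θ_start − ψ) mod 360° = 41.8531° = 0.730475 rad, β = (θ_goal − ψ) mod 360° = 340.7531° = 5.947264 rad.
Common terms: sin α = 0.667224, cos α = 0.744857, sin β = -0.329639, cos β = 0.944107, cos(α−β) = 0.483282, d² = 45.336540. Work in radians in the unit-radius frame; every candidate has L = ρ·(t + p + q).
LSL: p² = 2 + d² − 2cos(α−β) + 2d(sin α − sin β) = 59.794206; p = √p² = 7.732671; φ = atan2(cos β − cos α, d + sin α − sin β) = 0.025770 rad; t = (φ − α) mod 2π = 5.578480 rad, q = (β − φ) mod 2π = 5.921494 rad → L = 7.89·(5.578480 + 7.732671 + 5.921494) = 7.89·19.232646 = 151.745575 m
RSR: p² = 2 + d² − 2cos(α−β) + 2d(sin β − sin α) = 32.945743; p = √p² = 5.739838; φ = atan2(cos α − cos β, d − sin α + sin β) = -0.034720 rad; t = (α − φ) mod 2π = 0.765196 rad, q = (φ − β) mod 2π = 0.301201 rad → L = 7.89·(0.765196 + 5.739838 + 0.301201) = 7.89·6.806234 = 53.701190 m
LSR: p² = d² − 2 + 2cos(α−β) + 2d(sin α + sin β) = 48.849183; p = √p² = 6.989219; φ = atan2(−cos α − cos β, d + sin α + sin β) − atan2(−2, p) = 0.044237 rad; t = (φ − α) mod 2π = 5.596947 rad, q = (φ − β) mod 2π = 0.380158 rad → L = 7.89·(5.596947 + 6.989219 + 0.380158) = 7.89·12.966324 = 102.304294 m
RSL: p² = d² − 2 + 2cos(α−β) − 2d(sin α + sin β) = 39.757026; p = √p² = 6.305317; φ = atan2(cos α + cos β, d − sin α − sin β) − atan2(2, p) = -0.048968 rad; t = (α − φ) mod 2π = 0.779444 rad, q = (β − φ) mod 2π = 5.996233 rad → L = 7.89·(0.779444 + 6.305317 + 5.996233) = 7.89·13.080993 = 103.209038 m
RLR: c = (6 − d² + 2cos(α−β) + 2d(sin α − sin β))/8 = -3.118218, |c| > 1 → infeasible
LRL: c = (6 − d² + 2cos(α−β) − 2d(sin α − sin β))/8 = -6.474276, |c| > 1 → infeasible
Shortest: RSR with L = 53.701190 m ≈ 53.7012 m

53.7012 m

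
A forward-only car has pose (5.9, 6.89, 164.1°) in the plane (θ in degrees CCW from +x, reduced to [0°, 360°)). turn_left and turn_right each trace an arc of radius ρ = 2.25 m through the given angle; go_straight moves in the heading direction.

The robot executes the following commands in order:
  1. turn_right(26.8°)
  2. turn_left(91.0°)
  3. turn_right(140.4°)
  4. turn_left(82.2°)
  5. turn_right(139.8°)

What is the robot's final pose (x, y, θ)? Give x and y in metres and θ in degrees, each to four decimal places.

(-4.7537, 15.2809, 30.3000°)

set_pose: (x, y, θ) = (5.9000, 6.8900, 164.1000°), ρ = 2.25
turn_right(26.8°): centre at ρ to the right, rotate −26.8° → (4.9905, 7.4004, 137.3000°)
turn_left(91.0°): centre at ρ to the left, rotate +91.0° → (1.7848, 7.2436, 228.3000°)
turn_right(140.4°): centre at ρ to the right, rotate −140.4° → (-2.1437, 8.8228, 87.9000°)
turn_left(82.2°): centre at ρ to the left, rotate +82.2° → (-4.0053, 11.1217, 170.1000°)
turn_right(139.8°): centre at ρ to the right, rotate −139.8° → (-4.7537, 15.2809, 30.3000°)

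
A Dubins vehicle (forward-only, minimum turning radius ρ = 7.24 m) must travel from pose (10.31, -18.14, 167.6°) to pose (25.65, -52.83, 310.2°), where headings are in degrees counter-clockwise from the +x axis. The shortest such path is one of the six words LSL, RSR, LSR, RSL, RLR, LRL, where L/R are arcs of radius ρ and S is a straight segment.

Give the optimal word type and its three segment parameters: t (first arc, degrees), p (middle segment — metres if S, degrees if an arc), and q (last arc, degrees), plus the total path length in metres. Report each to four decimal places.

LSR: t = 146.8116°, p = 31.0203 m, q = 4.2116°, L = 50.1039 m

Let ψ = atan2(Δy, Δx) = atan2(-34.69, 15.34) = -66.1449° be the start→goal bearing.
Normalize: d = |goal − start| / ρ = 37.930353/7.24 = 5.238999, α = (θ_start − ψ) mod 360° = 233.7449° = 4.079618 rad, β = (θ_goal − ψ) mod 360° = 16.3449° = 0.285272 rad.
Common terms: sin α = -0.806392, cos α = -0.591382, sin β = 0.281418, cos β = 0.959585, cos(α−β) = -0.794415, d² = 27.447111. Work in radians in the unit-radius frame; every candidate has L = ρ·(t + p + q).
LSL: p² = 2 + d² − 2cos(α−β) + 2d(sin α − sin β) = 19.637869; p = √p² = 4.431464; φ = atan2(cos β − cos α, d + sin α − sin β) = 0.357560 rad; t = (φ − α) mod 2π = 2.561128 rad, q = (β − φ) mod 2π = 6.210897 rad → L = 7.24·(2.561128 + 4.431464 + 6.210897) = 7.24·13.203488 = 95.593256 m
RSR: p² = 2 + d² − 2cos(α−β) + 2d(sin β − sin α) = 42.434012; p = √p² = 6.514139; φ = atan2(cos α − cos β, d − sin α + sin β) = -0.240401 rad; t = (α − φ) mod 2π = 4.320019 rad, q = (φ − β) mod 2π = 5.757512 rad → L = 7.24·(4.320019 + 6.514139 + 5.757512) = 7.24·16.591670 = 120.123694 m
LSR: p² = d² − 2 + 2cos(α−β) + 2d(sin α + sin β) = 18.357612; p = √p² = 4.284578; φ = atan2(−cos α − cos β, d + sin α + sin β) − atan2(−2, p) = 0.358779 rad; t = (φ − α) mod 2π = 2.562347 rad, q = (φ − β) mod 2π = 0.073507 rad → L = 7.24·(2.562347 + 4.284578 + 0.073507) = 7.24·6.920432 = 50.103929 m
RSL: p² = d² − 2 + 2cos(α−β) − 2d(sin α + sin β) = 29.358952; p = √p² = 5.418390; φ = atan2(cos α + cos β, d − sin α − sin β) − atan2(2, p) = -0.289806 rad; t = (α − φ) mod 2π = 4.369424 rad, q = (β − φ) mod 2π = 0.575078 rad → L = 7.24·(4.369424 + 5.418390 + 0.575078) = 7.24·10.362892 = 75.027340 m
RLR: c = (6 − d² + 2cos(α−β) + 2d(sin α − sin β))/8 = -4.304251, |c| > 1 → infeasible
LRL: c = (6 − d² + 2cos(α−β) − 2d(sin α − sin β))/8 = -1.454734, |c| > 1 → infeasible
Shortest: LSR with L = 50.103929 m ≈ 50.1039 m
Convert LSR to answer units (arcs ×180/π): t = 2.562347·180/π = 146.8116°, p = ρ·p = 7.24·4.284578 = 31.0203 m, q = 0.073507·180/π = 4.2116°, L = 50.1039 m.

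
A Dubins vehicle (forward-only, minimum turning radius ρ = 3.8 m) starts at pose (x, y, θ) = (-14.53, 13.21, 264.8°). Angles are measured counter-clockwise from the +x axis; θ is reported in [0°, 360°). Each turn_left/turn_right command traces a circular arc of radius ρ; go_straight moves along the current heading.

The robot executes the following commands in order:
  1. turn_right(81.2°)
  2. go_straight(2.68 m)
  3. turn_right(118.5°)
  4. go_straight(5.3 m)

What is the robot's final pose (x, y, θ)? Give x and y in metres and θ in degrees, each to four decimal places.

set_pose: (x, y, θ) = (-14.5300, 13.2100, 264.8000°), ρ = 3.8
turn_right(81.2°): centre at ρ to the right, rotate −81.2° → (-18.0758, 9.7619, 183.6000°)
go_straight(2.68): x += 2.68·cos θ, y += 2.68·sin θ → (-20.7505, 9.5936, 183.6000°)
turn_right(118.5°): centre at ρ to the right, rotate −118.5° → (-24.4358, 14.9861, 65.1000°)
go_straight(5.3): x += 5.3·cos θ, y += 5.3·sin θ → (-22.2043, 19.7934, 65.1000°)

(-22.2043, 19.7934, 65.1000°)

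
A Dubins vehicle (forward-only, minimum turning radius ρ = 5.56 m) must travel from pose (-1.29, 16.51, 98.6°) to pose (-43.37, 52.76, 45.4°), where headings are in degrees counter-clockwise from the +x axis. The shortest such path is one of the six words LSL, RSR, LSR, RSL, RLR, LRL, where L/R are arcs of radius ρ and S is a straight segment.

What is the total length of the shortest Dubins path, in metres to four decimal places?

Let ψ = atan2(Δy, Δx) = atan2(36.25, -42.08) = 139.2566° be the start→goal bearing.
Normalize: d = |goal − start| / ρ = 55.540876/5.56 = 9.989366, α = (θ_start − ψ) mod 360° = 319.3434° = 5.573594 rad, β = (θ_goal − ψ) mod 360° = 266.1434° = 4.645079 rad.
Common terms: sin α = -0.651524, cos α = 0.758628, sin β = -0.997736, cos β = -0.067260, cos(α−β) = 0.599024, d² = 99.787437. Work in radians in the unit-radius frame; every candidate has L = ρ·(t + p + q).
LSL: p² = 2 + d² − 2cos(α−β) + 2d(sin α − sin β) = 107.506257; p = √p² = 10.368522; φ = atan2(cos β − cos α, d + sin α − sin β) = -0.079738 rad; t = (φ − α) mod 2π = 0.629854 rad, q = (β − φ) mod 2π = 4.724816 rad → L = 5.56·(0.629854 + 10.368522 + 4.724816) = 5.56·15.723193 = 87.420951 m
RSR: p² = 2 + d² − 2cos(α−β) + 2d(sin β − sin α) = 93.672522; p = √p² = 9.678457; φ = atan2(cos α − cos β, d − sin α + sin β) = 0.085436 rad; t = (α − φ) mod 2π = 5.488157 rad, q = (φ − β) mod 2π = 1.723543 rad → L = 5.56·(5.488157 + 9.678457 + 1.723543) = 5.56·16.890157 = 93.909273 m
LSR: p² = d² − 2 + 2cos(α−β) + 2d(sin α + sin β) = 66.035370; p = √p² = 8.126215; φ = atan2(−cos α − cos β, d + sin α + sin β) − atan2(−2, p) = 0.158613 rad; t = (φ − α) mod 2π = 0.868205 rad, q = (φ − β) mod 2π = 1.796720 rad → L = 5.56·(0.868205 + 8.126215 + 1.796720) = 5.56·10.791139 = 59.998735 m
RSL: p² = d² − 2 + 2cos(α−β) − 2d(sin α + sin β) = 131.935598; p = √p² = 11.486322; φ = atan2(cos α + cos β, d − sin α − sin β) − atan2(2, p) = -0.113059 rad; t = (α − φ) mod 2π = 5.686652 rad, q = (β − φ) mod 2π = 4.758137 rad → L = 5.56·(5.686652 + 11.486322 + 4.758137) = 5.56·21.931112 = 121.936981 m
RLR: c = (6 − d² + 2cos(α−β) + 2d(sin α − sin β))/8 = -10.709065, |c| > 1 → infeasible
LRL: c = (6 − d² + 2cos(α−β) − 2d(sin α − sin β))/8 = -12.438282, |c| > 1 → infeasible
Shortest: LSR with L = 59.998735 m ≈ 59.9987 m

59.9987 m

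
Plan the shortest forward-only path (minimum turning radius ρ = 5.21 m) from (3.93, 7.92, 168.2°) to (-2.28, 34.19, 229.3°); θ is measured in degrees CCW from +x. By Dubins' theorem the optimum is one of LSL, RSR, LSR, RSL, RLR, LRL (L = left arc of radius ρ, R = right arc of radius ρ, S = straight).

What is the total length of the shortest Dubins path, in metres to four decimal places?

Let ψ = atan2(Δy, Δx) = atan2(26.27, -6.21) = 103.3001° be the start→goal bearing.
Normalize: d = |goal − start| / ρ = 26.994018/5.21 = 5.181193, α = (θ_start − ψ) mod 360° = 64.8999° = 1.132717 rad, β = (θ_goal − ψ) mod 360° = 125.9999° = 2.199114 rad.
Common terms: sin α = 0.905568, cos α = 0.424201, sin β = 0.809018, cos β = -0.587784, cos(α−β) = 0.483282, d² = 26.844766. Work in radians in the unit-radius frame; every candidate has L = ρ·(t + p + q).
LSL: p² = 2 + d² − 2cos(α−β) + 2d(sin α − sin β) = 28.878695; p = √p² = 5.373890; φ = atan2(cos β − cos α, d + sin α − sin β) = -0.189446 rad; t = (φ − α) mod 2π = 4.961022 rad, q = (β − φ) mod 2π = 2.388560 rad → L = 5.21·(4.961022 + 5.373890 + 2.388560) = 5.21·12.723472 = 66.289287 m
RSR: p² = 2 + d² − 2cos(α−β) + 2d(sin β − sin α) = 26.877707; p = √p² = 5.184371; φ = atan2(cos α − cos β, d − sin α + sin β) = 0.196460 rad; t = (α − φ) mod 2π = 0.936257 rad, q = (φ − β) mod 2π = 4.280532 rad → L = 5.21·(0.936257 + 5.184371 + 4.280532) = 5.21·10.401161 = 54.190046 m
LSR: p² = d² − 2 + 2cos(α−β) + 2d(sin α + sin β) = 43.578534; p = √p² = 6.601404; φ = atan2(−cos α − cos β, d + sin α + sin β) − atan2(−2, p) = 0.317893 rad; t = (φ − α) mod 2π = 5.468361 rad, q = (φ − β) mod 2π = 4.401965 rad → L = 5.21·(5.468361 + 6.601404 + 4.401965) = 5.21·16.471730 = 85.817715 m
RSL: p² = d² − 2 + 2cos(α−β) − 2d(sin α + sin β) = 8.044127; p = √p² = 2.836217; φ = atan2(cos α + cos β, d − sin α − sin β) − atan2(2, p) = -0.661337 rad; t = (α − φ) mod 2π = 1.794055 rad, q = (β − φ) mod 2π = 2.860451 rad → L = 5.21·(1.794055 + 2.836217 + 2.860451) = 5.21·7.490722 = 39.026664 m
RLR: c = (6 − d² + 2cos(α−β) + 2d(sin α − sin β))/8 = -2.359713, |c| > 1 → infeasible
LRL: c = (6 − d² + 2cos(α−β) − 2d(sin α − sin β))/8 = -2.609837, |c| > 1 → infeasible
Shortest: RSL with L = 39.026664 m ≈ 39.0267 m

39.0267 m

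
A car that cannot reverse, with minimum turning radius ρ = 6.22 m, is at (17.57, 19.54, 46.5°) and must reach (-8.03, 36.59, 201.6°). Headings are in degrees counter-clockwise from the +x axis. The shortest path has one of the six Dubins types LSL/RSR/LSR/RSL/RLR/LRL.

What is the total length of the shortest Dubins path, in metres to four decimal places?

Let ψ = atan2(Δy, Δx) = atan2(17.05, -25.60) = 146.3358° be the start→goal bearing.
Normalize: d = |goal − start| / ρ = 30.758129/6.22 = 4.945037, α = (θ_start − ψ) mod 360° = 260.1642° = 4.540723 rad, β = (θ_goal − ψ) mod 360° = 55.2642° = 0.964543 rad.
Common terms: sin α = -0.985301, cos α = -0.170825, sin β = 0.821789, cos β = 0.569793, cos(α−β) = -0.907044, d² = 24.453389. Work in radians in the unit-radius frame; every candidate has L = ρ·(t + p + q).
LSL: p² = 2 + d² − 2cos(α−β) + 2d(sin α − sin β) = 10.395224; p = √p² = 3.224163; φ = atan2(cos β − cos α, d + sin α − sin β) = 0.231778 rad; t = (φ − α) mod 2π = 1.974241 rad, q = (β − φ) mod 2π = 0.732765 rad → L = 6.22·(1.974241 + 3.224163 + 0.732765) = 6.22·5.931168 = 36.891866 m
RSR: p² = 2 + d² − 2cos(α−β) + 2d(sin β − sin α) = 46.139730; p = √p² = 6.792623; φ = atan2(cos α − cos β, d − sin α + sin β) = -0.109250 rad; t = (α − φ) mod 2π = 4.649972 rad, q = (φ − β) mod 2π = 5.209393 rad → L = 6.22·(4.649972 + 6.792623 + 5.209393) = 6.22·16.651988 = 103.575366 m
LSR: p² = d² − 2 + 2cos(α−β) + 2d(sin α + sin β) = 19.022146; p = √p² = 4.361439; φ = atan2(−cos α − cos β, d + sin α + sin β) − atan2(−2, p) = 0.346706 rad; t = (φ − α) mod 2π = 2.089169 rad, q = (φ − β) mod 2π = 5.665349 rad → L = 6.22·(2.089169 + 4.361439 + 5.665349) = 6.22·12.115957 = 75.361251 m
RSL: p² = d² − 2 + 2cos(α−β) − 2d(sin α + sin β) = 22.256456; p = √p² = 4.717675; φ = atan2(cos α + cos β, d − sin α − sin β) − atan2(2, p) = -0.323031 rad; t = (α − φ) mod 2π = 4.863753 rad, q = (β − φ) mod 2π = 1.287573 rad → L = 6.22·(4.863753 + 4.717675 + 1.287573) = 6.22·10.869001 = 67.605189 m
RLR: c = (6 − d² + 2cos(α−β) + 2d(sin α − sin β))/8 = -4.767466, |c| > 1 → infeasible
LRL: c = (6 − d² + 2cos(α−β) − 2d(sin α − sin β))/8 = -0.299403; p = 2π − arccos c = 4.408322 rad; φ = atan2(cos β − cos α, d + sin α − sin β) = 0.231778 rad; t = (φ − α + p/2) mod 2π = 4.178402 rad, q = (β − α − t + p) mod 2π = 2.936926 rad → L = 6.22·(4.178402 + 4.408322 + 2.936926) = 6.22·11.523650 = 71.677102 m
Shortest: LSL with L = 36.891866 m ≈ 36.8919 m

36.8919 m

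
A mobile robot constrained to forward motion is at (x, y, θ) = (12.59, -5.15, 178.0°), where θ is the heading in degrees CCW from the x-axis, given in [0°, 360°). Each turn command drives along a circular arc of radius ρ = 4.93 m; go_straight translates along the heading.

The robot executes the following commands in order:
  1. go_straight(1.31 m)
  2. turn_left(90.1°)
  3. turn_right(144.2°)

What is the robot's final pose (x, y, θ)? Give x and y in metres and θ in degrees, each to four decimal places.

set_pose: (x, y, θ) = (12.5900, -5.1500, 178.0000°), ρ = 4.93
go_straight(1.31): x += 1.31·cos θ, y += 1.31·sin θ → (11.2808, -5.1043, 178.0000°)
turn_left(90.1°): centre at ρ to the left, rotate +90.1° → (6.1815, -9.8678, 268.1000°)
turn_right(144.2°): centre at ρ to the right, rotate −144.2° → (-2.8378, -12.4541, 123.9000°)

(-2.8378, -12.4541, 123.9000°)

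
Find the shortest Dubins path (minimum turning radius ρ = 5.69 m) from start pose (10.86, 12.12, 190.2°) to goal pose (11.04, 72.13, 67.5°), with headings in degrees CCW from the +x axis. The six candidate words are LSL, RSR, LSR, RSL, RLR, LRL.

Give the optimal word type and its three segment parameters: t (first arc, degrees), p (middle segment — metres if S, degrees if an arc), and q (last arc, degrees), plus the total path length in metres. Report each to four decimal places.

RSR: t = 107.2337°, p = 52.6285 m, q = 15.4663°, L = 64.8138 m

Let ψ = atan2(Δy, Δx) = atan2(60.01, 0.18) = 89.8281° be the start→goal bearing.
Normalize: d = |goal − start| / ρ = 60.010270/5.69 = 10.546620, α = (θ_start − ψ) mod 360° = 100.3719° = 1.751819 rad, β = (θ_goal − ψ) mod 360° = 337.6719° = 5.893486 rad.
Common terms: sin α = 0.983660, cos α = -0.180036, sin β = -0.379911, cos β = 0.925023, cos(α−β) = -0.540240, d² = 111.231201. Work in radians in the unit-radius frame; every candidate has L = ρ·(t + p + q).
LSL: p² = 2 + d² − 2cos(α−β) + 2d(sin α − sin β) = 143.073804; p = √p² = 11.961346; φ = atan2(cos β − cos α, d + sin α − sin β) = 0.092518 rad; t = (φ − α) mod 2π = 4.623884 rad, q = (β − φ) mod 2π = 5.800968 rad → L = 5.69·(4.623884 + 11.961346 + 5.800968) = 5.69·22.386198 = 127.377466 m
RSR: p² = 2 + d² − 2cos(α−β) + 2d(sin β − sin α) = 85.549560; p = √p² = 9.249301; φ = atan2(cos α − cos β, d − sin α + sin β) = -0.119761 rad; t = (α − φ) mod 2π = 1.871580 rad, q = (φ − β) mod 2π = 0.269939 rad → L = 5.69·(1.871580 + 9.249301 + 0.269939) = 5.69·11.390819 = 64.813763 m
LSR: p² = d² − 2 + 2cos(α−β) + 2d(sin α + sin β) = 120.885754; p = √p² = 10.994806; φ = atan2(−cos α − cos β, d + sin α + sin β) − atan2(−2, p) = 0.113223 rad; t = (φ − α) mod 2π = 4.644589 rad, q = (φ − β) mod 2π = 0.502923 rad → L = 5.69·(4.644589 + 10.994806 + 0.502923) = 5.69·16.142317 = 91.849785 m
RSL: p² = d² − 2 + 2cos(α−β) − 2d(sin α + sin β) = 95.415688; p = √p² = 9.768095; φ = atan2(cos α + cos β, d − sin α − sin β) − atan2(2, p) = -0.127170 rad; t = (α − φ) mod 2π = 1.878989 rad, q = (β − φ) mod 2π = 6.020656 rad → L = 5.69·(1.878989 + 9.768095 + 6.020656) = 5.69·17.667740 = 100.529443 m
RLR: c = (6 − d² + 2cos(α−β) + 2d(sin α − sin β))/8 = -9.693695, |c| > 1 → infeasible
LRL: c = (6 − d² + 2cos(α−β) − 2d(sin α − sin β))/8 = -16.884226, |c| > 1 → infeasible
Shortest: RSR with L = 64.813763 m ≈ 64.8138 m
Convert RSR to answer units (arcs ×180/π): t = 1.871580·180/π = 107.2337°, p = ρ·p = 5.69·9.249301 = 52.6285 m, q = 0.269939·180/π = 15.4663°, L = 64.8138 m.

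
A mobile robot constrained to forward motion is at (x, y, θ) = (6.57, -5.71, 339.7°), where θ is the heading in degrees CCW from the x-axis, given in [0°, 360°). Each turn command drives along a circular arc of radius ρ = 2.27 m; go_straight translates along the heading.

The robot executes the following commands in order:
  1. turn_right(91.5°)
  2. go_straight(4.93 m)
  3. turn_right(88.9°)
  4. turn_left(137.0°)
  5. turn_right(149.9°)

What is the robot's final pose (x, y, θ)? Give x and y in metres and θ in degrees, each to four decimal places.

(-2.9794, -20.5656, 146.4000°)

set_pose: (x, y, θ) = (6.5700, -5.7100, 339.7000°), ρ = 2.27
turn_right(91.5°): centre at ρ to the right, rotate −91.5° → (7.8901, -8.6820, 248.2000°)
go_straight(4.93): x += 4.93·cos θ, y += 4.93·sin θ → (6.0593, -13.2594, 248.2000°)
turn_right(88.9°): centre at ρ to the right, rotate −88.9° → (3.1492, -14.5399, 159.3000°)
turn_left(137.0°): centre at ρ to the left, rotate +137.0° → (0.3118, -17.6691, 296.3000°)
turn_right(149.9°): centre at ρ to the right, rotate −149.9° → (-2.9794, -20.5656, 146.4000°)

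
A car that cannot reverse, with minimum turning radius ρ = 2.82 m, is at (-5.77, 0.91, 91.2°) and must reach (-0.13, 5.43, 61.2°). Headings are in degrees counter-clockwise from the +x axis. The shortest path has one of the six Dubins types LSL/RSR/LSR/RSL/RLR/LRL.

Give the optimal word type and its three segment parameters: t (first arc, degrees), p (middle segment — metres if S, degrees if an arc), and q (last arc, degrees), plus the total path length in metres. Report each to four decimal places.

RSL: t = 79.9695°, p = 1.4761 m, q = 49.9695°, L = 7.8715 m

Let ψ = atan2(Δy, Δx) = atan2(4.52, 5.64) = 38.7093° be the start→goal bearing.
Normalize: d = |goal − start| / ρ = 7.227724/2.82 = 2.563023, α = (θ_start − ψ) mod 360° = 52.4907° = 0.916135 rad, β = (θ_goal − ψ) mod 360° = 22.4907° = 0.392536 rad.
Common terms: sin α = 0.793254, cos α = 0.608891, sin β = 0.382533, cos β = 0.923942, cos(α−β) = 0.866025, d² = 6.569086. Work in radians in the unit-radius frame; every candidate has L = ρ·(t + p + q).
LSL: p² = 2 + d² − 2cos(α−β) + 2d(sin α − sin β) = 8.942411; p = √p² = 2.990386; φ = atan2(cos β − cos α, d + sin α − sin β) = 0.105551 rad; t = (φ − α) mod 2π = 5.472601 rad, q = (β − φ) mod 2π = 0.286986 rad → L = 2.82·(5.472601 + 2.990386 + 0.286986) = 2.82·8.749973 = 24.674924 m
RSR: p² = 2 + d² − 2cos(α−β) + 2d(sin β − sin α) = 4.731660; p = √p² = 2.175238; φ = atan2(cos α − cos β, d − sin α + sin β) = -0.145347 rad; t = (α − φ) mod 2π = 1.061482 rad, q = (φ − β) mod 2π = 5.745303 rad → L = 2.82·(1.061482 + 2.175238 + 5.745303) = 2.82·8.982022 = 25.329302 m
LSR: p² = d² − 2 + 2cos(α−β) + 2d(sin α + sin β) = 12.328276; p = √p² = 3.511164; φ = atan2(−cos α − cos β, d + sin α + sin β) − atan2(−2, p) = 0.128696 rad; t = (φ − α) mod 2π = 5.495747 rad, q = (φ − β) mod 2π = 6.019345 rad → L = 2.82·(5.495747 + 3.511164 + 6.019345) = 2.82·15.026256 = 42.374043 m
RSL: p² = d² − 2 + 2cos(α−β) − 2d(sin α + sin β) = 0.273998; p = √p² = 0.523448; φ = atan2(cos α + cos β, d − sin α − sin β) − atan2(2, p) = -0.479596 rad; t = (α − φ) mod 2π = 1.395731 rad, q = (β − φ) mod 2π = 0.872133 rad → L = 2.82·(1.395731 + 0.523448 + 0.872133) = 2.82·2.791312 = 7.871500 m
RLR: c = (6 − d² + 2cos(α−β) + 2d(sin α − sin β))/8 = 0.408543; p = 2π − arccos c = 5.133246 rad; φ = atan2(cos α − cos β, d − sin α + sin β) = -0.145347 rad; t = (α − φ + p/2) mod 2π = 3.628104 rad, q = (α − β − t + p) mod 2π = 2.028740 rad → L = 2.82·(3.628104 + 5.133246 + 2.028740) = 2.82·10.790090 = 30.428054 m
LRL: c = (6 − d² + 2cos(α−β) − 2d(sin α − sin β))/8 = -0.117801; p = 2π − arccos c = 4.594313 rad; φ = atan2(cos β − cos α, d + sin α − sin β) = 0.105551 rad; t = (φ − α + p/2) mod 2π = 1.486572 rad, q = (β − α − t + p) mod 2π = 2.584142 rad → L = 2.82·(1.486572 + 4.594313 + 2.584142) = 2.82·8.665028 = 24.435379 m
Shortest: RSL with L = 7.871500 m ≈ 7.8715 m
Convert RSL to answer units (arcs ×180/π): t = 1.395731·180/π = 79.9695°, p = ρ·p = 2.82·0.523448 = 1.4761 m, q = 0.872133·180/π = 49.9695°, L = 7.8715 m.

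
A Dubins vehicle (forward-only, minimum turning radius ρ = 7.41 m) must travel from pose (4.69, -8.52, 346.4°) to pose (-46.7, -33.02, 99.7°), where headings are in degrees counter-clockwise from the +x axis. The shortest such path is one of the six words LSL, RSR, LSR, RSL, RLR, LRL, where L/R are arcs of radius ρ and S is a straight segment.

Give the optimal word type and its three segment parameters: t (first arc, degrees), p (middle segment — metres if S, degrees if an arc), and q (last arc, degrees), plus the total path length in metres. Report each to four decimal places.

RSR: t = 145.6420°, p = 45.2830 m, q = 101.0580°, L = 77.1885 m

Let ψ = atan2(Δy, Δx) = atan2(-24.50, -51.39) = -154.5107° be the start→goal bearing.
Normalize: d = |goal − start| / ρ = 56.931381/7.41 = 7.683047, α = (θ_start − ψ) mod 360° = 140.9107° = 2.459356 rad, β = (θ_goal − ψ) mod 360° = 254.2107° = 4.436814 rad.
Common terms: sin α = 0.630531, cos α = -0.776164, sin β = -0.962269, cos β = -0.272101, cos(α−β) = -0.395546, d² = 59.029216. Work in radians in the unit-radius frame; every candidate has L = ρ·(t + p + q).
LSL: p² = 2 + d² − 2cos(α−β) + 2d(sin α − sin β) = 86.295419; p = √p² = 9.289533; φ = atan2(cos β − cos α, d + sin α − sin β) = 0.054288 rad; t = (φ − α) mod 2π = 3.878118 rad, q = (β − φ) mod 2π = 4.382525 rad → L = 7.41·(3.878118 + 9.289533 + 4.382525) = 7.41·17.550176 = 130.046805 m
RSR: p² = 2 + d² − 2cos(α−β) + 2d(sin β − sin α) = 37.345195; p = √p² = 6.111072; φ = atan2(cos α − cos β, d − sin α + sin β) = -0.082577 rad; t = (α − φ) mod 2π = 2.541933 rad, q = (φ − β) mod 2π = 1.763794 rad → L = 7.41·(2.541933 + 6.111072 + 1.763794) = 7.41·10.416799 = 77.188479 m
LSR: p² = d² − 2 + 2cos(α−β) + 2d(sin α + sin β) = 51.140610; p = √p² = 7.151266; φ = atan2(−cos α − cos β, d + sin α + sin β) − atan2(−2, p) = 0.414344 rad; t = (φ − α) mod 2π = 4.238174 rad, q = (φ − β) mod 2π = 2.260716 rad → L = 7.41·(4.238174 + 7.151266 + 2.260716) = 7.41·13.650156 = 101.147656 m
RSL: p² = d² − 2 + 2cos(α−β) − 2d(sin α + sin β) = 61.335640; p = √p² = 7.831707; φ = atan2(cos α + cos β, d − sin α − sin β) − atan2(2, p) = -0.380082 rad; t = (α − φ) mod 2π = 2.839437 rad, q = (β − φ) mod 2π = 4.816895 rad → L = 7.41·(2.839437 + 7.831707 + 4.816895) = 7.41·15.488040 = 114.766373 m
RLR: c = (6 − d² + 2cos(α−β) + 2d(sin α − sin β))/8 = -3.668149, |c| > 1 → infeasible
LRL: c = (6 − d² + 2cos(α−β) − 2d(sin α − sin β))/8 = -9.786927, |c| > 1 → infeasible
Shortest: RSR with L = 77.188479 m ≈ 77.1885 m
Convert RSR to answer units (arcs ×180/π): t = 2.541933·180/π = 145.6420°, p = ρ·p = 7.41·6.111072 = 45.2830 m, q = 1.763794·180/π = 101.0580°, L = 77.1885 m.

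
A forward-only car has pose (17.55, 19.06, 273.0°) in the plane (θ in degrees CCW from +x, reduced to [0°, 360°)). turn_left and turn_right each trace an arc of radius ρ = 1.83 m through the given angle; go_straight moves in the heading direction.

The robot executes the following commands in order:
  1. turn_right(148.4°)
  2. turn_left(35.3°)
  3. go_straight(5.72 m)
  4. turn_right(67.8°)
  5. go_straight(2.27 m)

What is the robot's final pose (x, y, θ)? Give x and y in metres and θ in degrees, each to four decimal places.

(6.6841, 24.4902, 92.1000°)

set_pose: (x, y, θ) = (17.5500, 19.0600, 273.0000°), ρ = 1.83
turn_right(148.4°): centre at ρ to the right, rotate −148.4° → (14.2162, 17.9251, 124.6000°)
turn_left(35.3°): centre at ρ to the left, rotate +35.3° → (13.3387, 18.6045, 159.9000°)
go_straight(5.72): x += 5.72·cos θ, y += 5.72·sin θ → (7.9671, 20.5702, 159.9000°)
turn_right(67.8°): centre at ρ to the right, rotate −67.8° → (6.7672, 22.2217, 92.1000°)
go_straight(2.27): x += 2.27·cos θ, y += 2.27·sin θ → (6.6841, 24.4902, 92.1000°)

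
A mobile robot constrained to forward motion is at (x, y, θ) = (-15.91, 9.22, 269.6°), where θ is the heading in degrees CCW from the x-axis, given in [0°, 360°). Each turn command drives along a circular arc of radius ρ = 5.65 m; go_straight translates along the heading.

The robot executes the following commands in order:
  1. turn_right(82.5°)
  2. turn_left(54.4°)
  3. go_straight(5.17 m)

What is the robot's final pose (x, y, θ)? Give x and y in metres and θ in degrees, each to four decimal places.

(-27.5954, -3.8014, 241.5000°)

set_pose: (x, y, θ) = (-15.9100, 9.2200, 269.6000°), ρ = 5.65
turn_right(82.5°): centre at ρ to the right, rotate −82.5° → (-20.8615, 3.6528, 187.1000°)
turn_left(54.4°): centre at ρ to the left, rotate +54.4° → (-25.1285, 0.7420, 241.5000°)
go_straight(5.17): x += 5.17·cos θ, y += 5.17·sin θ → (-27.5954, -3.8014, 241.5000°)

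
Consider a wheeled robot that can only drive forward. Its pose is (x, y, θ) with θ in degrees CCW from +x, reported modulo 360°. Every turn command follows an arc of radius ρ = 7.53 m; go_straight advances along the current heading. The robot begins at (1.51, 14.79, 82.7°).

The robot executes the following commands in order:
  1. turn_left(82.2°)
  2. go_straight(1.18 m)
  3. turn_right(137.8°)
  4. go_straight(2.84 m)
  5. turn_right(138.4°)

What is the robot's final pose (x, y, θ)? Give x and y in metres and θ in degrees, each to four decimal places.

set_pose: (x, y, θ) = (1.5100, 14.7900, 82.7000°), ρ = 7.53
turn_left(82.2°): centre at ρ to the left, rotate +82.2° → (-3.9974, 23.0168, 164.9000°)
go_straight(1.18): x += 1.18·cos θ, y += 1.18·sin θ → (-5.1366, 23.3242, 164.9000°)
turn_right(137.8°): centre at ρ to the right, rotate −137.8° → (-6.6053, 37.2975, 27.1000°)
go_straight(2.84): x += 2.84·cos θ, y += 2.84·sin θ → (-4.0771, 38.5913, 27.1000°)
turn_right(138.4°): centre at ρ to the right, rotate −138.4° → (6.3688, 29.1527, -111.3000° ≡ 248.7000°)

(6.3688, 29.1527, 248.7000°)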